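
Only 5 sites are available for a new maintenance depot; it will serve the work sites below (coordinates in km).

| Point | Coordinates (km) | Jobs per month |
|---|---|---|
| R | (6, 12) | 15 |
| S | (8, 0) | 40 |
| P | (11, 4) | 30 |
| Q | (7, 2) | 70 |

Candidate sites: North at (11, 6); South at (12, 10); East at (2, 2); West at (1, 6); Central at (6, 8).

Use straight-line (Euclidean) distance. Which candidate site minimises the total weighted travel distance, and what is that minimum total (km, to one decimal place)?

North, total 841.5 km

Total weighted distance at each candidate:
  North (11, 6): total = 841.5
  South (12, 10): total = 1368.5
  East (2, 2): total = 1041.1
  West (1, 6): total = 1296.7
  Central (6, 8): total = 1007.7
Minimum is at North with total 841.5 km.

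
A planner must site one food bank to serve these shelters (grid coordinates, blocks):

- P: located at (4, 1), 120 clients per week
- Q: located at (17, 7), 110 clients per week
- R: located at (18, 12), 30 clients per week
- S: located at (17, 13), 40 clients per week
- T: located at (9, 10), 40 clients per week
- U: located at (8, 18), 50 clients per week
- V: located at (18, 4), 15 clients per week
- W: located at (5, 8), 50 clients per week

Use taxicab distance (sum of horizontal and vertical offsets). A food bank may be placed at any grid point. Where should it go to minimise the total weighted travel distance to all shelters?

Manhattan distance separates: Σwᵢ(|x−xᵢ|+|y−yᵢ|) = Σwᵢ|x−xᵢ| + Σwᵢ|y−yᵢ|, so x and y are optimised independently as 1-D weighted medians.
Total weight W = 455; half = 227.5.
x-coordinate, sorted with cumulative weight:
  x=4 (P, w=120) cum 120
  x=5 (W, w=50) cum 170
  x=8 (U, w=50) cum 220
  x=9 (T, w=40) cum 260  ← median
  x=17 (Q, w=110) cum 370
  x=17 (S, w=40) cum 410
  x=18 (R, w=30) cum 440
  x=18 (V, w=15) cum 455
⇒ x* = 9
y-coordinate, sorted with cumulative weight:
  y=1 (P, w=120) cum 120
  y=4 (V, w=15) cum 135
  y=7 (Q, w=110) cum 245  ← median
  y=8 (W, w=50) cum 295
  y=10 (T, w=40) cum 335
  y=12 (R, w=30) cum 365
  y=13 (S, w=40) cum 405
  y=18 (U, w=50) cum 455
⇒ y* = 7

(9, 7)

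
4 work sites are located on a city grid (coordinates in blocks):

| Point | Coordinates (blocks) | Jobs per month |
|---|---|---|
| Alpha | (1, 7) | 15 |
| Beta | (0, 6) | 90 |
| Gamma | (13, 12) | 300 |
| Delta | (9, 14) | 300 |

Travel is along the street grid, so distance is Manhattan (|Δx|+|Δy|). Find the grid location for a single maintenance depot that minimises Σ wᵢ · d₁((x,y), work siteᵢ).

Manhattan distance separates: Σwᵢ(|x−xᵢ|+|y−yᵢ|) = Σwᵢ|x−xᵢ| + Σwᵢ|y−yᵢ|, so x and y are optimised independently as 1-D weighted medians.
Total weight W = 705; half = 352.5.
x-coordinate, sorted with cumulative weight:
  x=0 (Beta, w=90) cum 90
  x=1 (Alpha, w=15) cum 105
  x=9 (Delta, w=300) cum 405  ← median
  x=13 (Gamma, w=300) cum 705
⇒ x* = 9
y-coordinate, sorted with cumulative weight:
  y=6 (Beta, w=90) cum 90
  y=7 (Alpha, w=15) cum 105
  y=12 (Gamma, w=300) cum 405  ← median
  y=14 (Delta, w=300) cum 705
⇒ y* = 12

(9, 12)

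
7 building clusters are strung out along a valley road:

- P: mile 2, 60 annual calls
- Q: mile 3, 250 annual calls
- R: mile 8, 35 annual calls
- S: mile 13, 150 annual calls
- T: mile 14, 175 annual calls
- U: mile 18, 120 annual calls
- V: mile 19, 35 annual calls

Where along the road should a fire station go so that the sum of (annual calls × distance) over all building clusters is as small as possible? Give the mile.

For a sum of weighted absolute distances on a line, the optimum is the weighted median (not the mean). Total weight W = 825; half-weight = 412.5.
Sort by position and accumulate weight:
  mile 2 (P, w=60) → cum 60
  mile 3 (Q, w=250) → cum 310
  mile 8 (R, w=35) → cum 345
  mile 13 (S, w=150) → cum 495  ≥ 412.5 → median here
  mile 14 (T, w=175) → cum 670
  mile 18 (U, w=120) → cum 790
  mile 19 (V, w=35) → cum 825
Optimal location: mile 13.

x = 13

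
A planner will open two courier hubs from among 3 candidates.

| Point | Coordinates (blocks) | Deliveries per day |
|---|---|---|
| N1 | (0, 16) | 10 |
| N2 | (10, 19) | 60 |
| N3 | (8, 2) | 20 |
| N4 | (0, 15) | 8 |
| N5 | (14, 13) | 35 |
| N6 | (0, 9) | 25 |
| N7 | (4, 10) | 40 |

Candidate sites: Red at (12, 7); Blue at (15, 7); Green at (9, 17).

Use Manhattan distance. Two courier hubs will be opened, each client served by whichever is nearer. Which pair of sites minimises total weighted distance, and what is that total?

{Red, Green}, total 1618

Evaluate every pair (each demand assigned to the nearer of the two):
  {Red, Green}: total = 1618
  {Blue, Green}: total = 1758
  {Red, Blue}: total = 2425
Best pair: {Red, Green} with total 1618.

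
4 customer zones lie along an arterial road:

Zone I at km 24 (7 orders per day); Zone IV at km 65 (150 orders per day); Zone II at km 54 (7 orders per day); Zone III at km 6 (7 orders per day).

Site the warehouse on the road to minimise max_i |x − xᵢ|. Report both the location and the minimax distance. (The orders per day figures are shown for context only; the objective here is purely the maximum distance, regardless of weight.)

location 35.5, max distance 29.5

The 1-center on a line is the midpoint of the two extreme points: leftmost at 6, rightmost at 65.
Optimal location = (6 + 65)/2 = 35.5; maximum distance = (65 − 6)/2 = 29.5.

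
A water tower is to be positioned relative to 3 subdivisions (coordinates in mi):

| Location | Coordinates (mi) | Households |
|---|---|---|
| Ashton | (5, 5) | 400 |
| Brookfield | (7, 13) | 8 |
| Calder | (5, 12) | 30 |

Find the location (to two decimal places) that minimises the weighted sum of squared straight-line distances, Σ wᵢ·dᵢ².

(5.04, 5.63)

The minimiser of Σwᵢ‖p−pᵢ‖² is the weighted centroid p* = (Σwᵢpᵢ)/(Σwᵢ).
Σwᵢ = 438.
Σwᵢxᵢ = 400·5 + 8·7 + 30·5 = 2206.
Σwᵢyᵢ = 400·5 + 8·13 + 30·12 = 2464.
x* = 2206/438 = 5.04, y* = 2464/438 = 5.63.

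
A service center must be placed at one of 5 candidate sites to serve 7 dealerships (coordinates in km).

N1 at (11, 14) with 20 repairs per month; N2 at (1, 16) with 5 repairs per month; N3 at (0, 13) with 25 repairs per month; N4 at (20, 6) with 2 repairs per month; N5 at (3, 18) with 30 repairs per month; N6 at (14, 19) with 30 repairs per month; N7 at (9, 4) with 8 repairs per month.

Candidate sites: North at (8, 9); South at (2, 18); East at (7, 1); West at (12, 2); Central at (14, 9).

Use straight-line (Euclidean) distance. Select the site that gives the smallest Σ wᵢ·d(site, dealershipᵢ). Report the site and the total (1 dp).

South, total 902.5 km

Total weighted distance at each candidate:
  North (8, 9): total = 1114.0
  South (2, 18): total = 902.5
  East (7, 1): total = 1860.1
  West (12, 2): total = 1847.8
  Central (14, 9): total = 1350.8
Minimum is at South with total 902.5 km.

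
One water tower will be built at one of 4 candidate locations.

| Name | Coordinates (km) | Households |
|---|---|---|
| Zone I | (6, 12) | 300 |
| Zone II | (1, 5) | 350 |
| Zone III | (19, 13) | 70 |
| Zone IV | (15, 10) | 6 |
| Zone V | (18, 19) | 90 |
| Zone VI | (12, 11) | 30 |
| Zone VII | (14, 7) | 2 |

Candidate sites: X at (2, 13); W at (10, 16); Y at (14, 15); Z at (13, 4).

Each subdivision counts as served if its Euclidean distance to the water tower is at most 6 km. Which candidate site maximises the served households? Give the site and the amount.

Coverage radius r = 6 km; a point is covered iff (Δx)²+(Δy)² ≤ 6² = 36.
  X (2, 13): covers {Zone I} → 300
  W (10, 16): covers {Zone I, Zone VI} → 330
  Y (14, 15): covers {Zone III, Zone IV, Zone V, Zone VI} → 196
  Z (13, 4): covers {Zone VII} → 2
Maximum coverage at W: 330 households.

W, covering 330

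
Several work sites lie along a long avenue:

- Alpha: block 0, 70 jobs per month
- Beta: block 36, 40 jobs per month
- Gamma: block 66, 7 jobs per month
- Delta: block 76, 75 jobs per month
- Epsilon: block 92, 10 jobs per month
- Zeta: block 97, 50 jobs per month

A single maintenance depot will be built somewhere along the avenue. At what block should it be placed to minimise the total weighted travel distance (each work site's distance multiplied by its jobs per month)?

For a sum of weighted absolute distances on a line, the optimum is the weighted median (not the mean). Total weight W = 252; half-weight = 126.
Sort by position and accumulate weight:
  block 0 (Alpha, w=70) → cum 70
  block 36 (Beta, w=40) → cum 110
  block 66 (Gamma, w=7) → cum 117
  block 76 (Delta, w=75) → cum 192  ≥ 126 → median here
  block 92 (Epsilon, w=10) → cum 202
  block 97 (Zeta, w=50) → cum 252
Optimal location: block 76.

x = 76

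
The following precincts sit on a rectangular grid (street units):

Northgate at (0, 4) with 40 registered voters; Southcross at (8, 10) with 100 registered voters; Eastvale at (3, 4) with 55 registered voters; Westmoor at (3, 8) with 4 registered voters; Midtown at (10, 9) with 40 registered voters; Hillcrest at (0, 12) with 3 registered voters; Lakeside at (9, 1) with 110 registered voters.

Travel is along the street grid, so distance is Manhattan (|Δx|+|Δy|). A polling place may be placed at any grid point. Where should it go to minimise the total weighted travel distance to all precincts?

Manhattan distance separates: Σwᵢ(|x−xᵢ|+|y−yᵢ|) = Σwᵢ|x−xᵢ| + Σwᵢ|y−yᵢ|, so x and y are optimised independently as 1-D weighted medians.
Total weight W = 352; half = 176.
x-coordinate, sorted with cumulative weight:
  x=0 (Northgate, w=40) cum 40
  x=0 (Hillcrest, w=3) cum 43
  x=3 (Eastvale, w=55) cum 98
  x=3 (Westmoor, w=4) cum 102
  x=8 (Southcross, w=100) cum 202  ← median
  x=9 (Lakeside, w=110) cum 312
  x=10 (Midtown, w=40) cum 352
⇒ x* = 8
y-coordinate, sorted with cumulative weight:
  y=1 (Lakeside, w=110) cum 110
  y=4 (Northgate, w=40) cum 150
  y=4 (Eastvale, w=55) cum 205  ← median
  y=8 (Westmoor, w=4) cum 209
  y=9 (Midtown, w=40) cum 249
  y=10 (Southcross, w=100) cum 349
  y=12 (Hillcrest, w=3) cum 352
⇒ y* = 4

(8, 4)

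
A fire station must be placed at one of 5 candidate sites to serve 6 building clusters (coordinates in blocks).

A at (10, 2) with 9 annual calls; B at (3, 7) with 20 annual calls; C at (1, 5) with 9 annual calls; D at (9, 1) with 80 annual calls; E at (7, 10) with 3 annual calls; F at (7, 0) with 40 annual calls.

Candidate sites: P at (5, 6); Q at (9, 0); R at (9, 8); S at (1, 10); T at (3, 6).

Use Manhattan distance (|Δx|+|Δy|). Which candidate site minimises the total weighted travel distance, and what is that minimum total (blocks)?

Q, total 600 blocks

Total weighted distance at each candidate:
  P (5, 6): total = 1244
  Q (9, 0): total = 600
  R (9, 8): total = 1274
  S (1, 10): total = 2316
  T (3, 6): total = 1450
Minimum is at Q with total 600 blocks.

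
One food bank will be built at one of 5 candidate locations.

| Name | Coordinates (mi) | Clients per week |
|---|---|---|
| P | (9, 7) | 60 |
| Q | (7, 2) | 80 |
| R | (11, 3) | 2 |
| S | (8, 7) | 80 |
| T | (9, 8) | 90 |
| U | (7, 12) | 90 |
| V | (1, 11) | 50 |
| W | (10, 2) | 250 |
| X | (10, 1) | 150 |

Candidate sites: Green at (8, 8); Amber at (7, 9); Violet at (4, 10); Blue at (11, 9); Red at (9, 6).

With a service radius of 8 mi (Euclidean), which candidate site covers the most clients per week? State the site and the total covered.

Coverage radius r = 8 mi; a point is covered iff (Δx)²+(Δy)² ≤ 8² = 64.
  Green (8, 8): covers {P, Q, R, S, T, U, V, W, X} → 852
  Amber (7, 9): covers {P, Q, R, S, T, U, V, W} → 702
  Violet (4, 10): covers {P, S, T, U, V} → 370
  Blue (11, 9): covers {P, R, S, T, U, W} → 572
  Red (9, 6): covers {P, Q, R, S, T, U, W, X} → 802
Maximum coverage at Green: 852 clients per week.

Green, covering 852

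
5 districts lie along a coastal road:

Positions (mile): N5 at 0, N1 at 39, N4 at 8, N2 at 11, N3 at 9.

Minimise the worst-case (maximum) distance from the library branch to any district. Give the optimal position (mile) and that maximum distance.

The 1-center on a line is the midpoint of the two extreme points: leftmost at 0, rightmost at 39.
Optimal location = (0 + 39)/2 = 19.5; maximum distance = (39 − 0)/2 = 19.5.

location 19.5, max distance 19.5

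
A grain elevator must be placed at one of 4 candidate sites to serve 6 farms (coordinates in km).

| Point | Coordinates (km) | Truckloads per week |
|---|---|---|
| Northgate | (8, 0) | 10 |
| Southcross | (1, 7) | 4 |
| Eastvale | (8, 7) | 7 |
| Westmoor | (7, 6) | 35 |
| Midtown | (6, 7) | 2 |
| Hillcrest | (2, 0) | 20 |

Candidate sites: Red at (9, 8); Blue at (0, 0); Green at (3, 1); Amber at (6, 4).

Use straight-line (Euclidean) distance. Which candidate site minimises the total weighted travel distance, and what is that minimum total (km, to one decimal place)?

Total weighted distance at each candidate:
  Red (9, 8): total = 440.7
  Blue (0, 0): total = 563.8
  Green (3, 1): total = 396.8
  Amber (6, 4): total = 290.7
Minimum is at Amber with total 290.7 km.

Amber, total 290.7 km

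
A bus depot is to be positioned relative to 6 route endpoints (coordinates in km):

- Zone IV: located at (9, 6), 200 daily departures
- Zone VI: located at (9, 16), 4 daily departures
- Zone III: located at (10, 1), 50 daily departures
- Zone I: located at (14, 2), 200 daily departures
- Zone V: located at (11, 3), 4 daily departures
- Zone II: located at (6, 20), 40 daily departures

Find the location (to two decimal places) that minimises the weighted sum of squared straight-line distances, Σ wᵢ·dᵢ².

The minimiser of Σwᵢ‖p−pᵢ‖² is the weighted centroid p* = (Σwᵢpᵢ)/(Σwᵢ).
Σwᵢ = 498.
Σwᵢxᵢ = 200·9 + 4·9 + 50·10 + 200·14 + 4·11 + 40·6 = 5420.
Σwᵢyᵢ = 200·6 + 4·16 + 50·1 + 200·2 + 4·3 + 40·20 = 2526.
x* = 5420/498 = 10.88, y* = 2526/498 = 5.07.

(10.88, 5.07)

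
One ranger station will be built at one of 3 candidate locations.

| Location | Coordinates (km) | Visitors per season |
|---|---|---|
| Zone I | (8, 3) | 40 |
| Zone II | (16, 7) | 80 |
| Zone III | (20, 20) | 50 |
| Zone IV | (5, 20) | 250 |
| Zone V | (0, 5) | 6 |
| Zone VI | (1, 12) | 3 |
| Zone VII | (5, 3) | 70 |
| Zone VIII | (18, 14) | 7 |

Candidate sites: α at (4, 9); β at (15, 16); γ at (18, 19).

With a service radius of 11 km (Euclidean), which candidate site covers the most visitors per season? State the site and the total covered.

Coverage radius r = 11 km; a point is covered iff (Δx)²+(Δy)² ≤ 11² = 121.
  α (4, 9): covers {Zone I, Zone V, Zone VI, Zone VII} → 119
  β (15, 16): covers {Zone II, Zone III, Zone IV, Zone VIII} → 387
  γ (18, 19): covers {Zone III, Zone VIII} → 57
Maximum coverage at β: 387 visitors per season.

β, covering 387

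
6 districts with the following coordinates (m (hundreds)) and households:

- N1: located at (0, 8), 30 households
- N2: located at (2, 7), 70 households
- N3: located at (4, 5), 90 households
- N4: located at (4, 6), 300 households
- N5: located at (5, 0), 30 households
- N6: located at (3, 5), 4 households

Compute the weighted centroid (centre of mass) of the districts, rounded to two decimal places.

The minimiser of Σwᵢ‖p−pᵢ‖² is the weighted centroid p* = (Σwᵢpᵢ)/(Σwᵢ).
Σwᵢ = 524.
Σwᵢxᵢ = 30·0 + 70·2 + 90·4 + 300·4 + 30·5 + 4·3 = 1862.
Σwᵢyᵢ = 30·8 + 70·7 + 90·5 + 300·6 + 30·0 + 4·5 = 3000.
x* = 1862/524 = 3.55, y* = 3000/524 = 5.73.

(3.55, 5.73)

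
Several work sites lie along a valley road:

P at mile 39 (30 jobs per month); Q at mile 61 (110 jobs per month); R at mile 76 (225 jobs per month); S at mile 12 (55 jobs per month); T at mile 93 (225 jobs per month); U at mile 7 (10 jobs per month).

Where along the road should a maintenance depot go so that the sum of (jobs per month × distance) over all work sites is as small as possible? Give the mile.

For a sum of weighted absolute distances on a line, the optimum is the weighted median (not the mean). Total weight W = 655; half-weight = 327.5.
Sort by position and accumulate weight:
  mile 7 (U, w=10) → cum 10
  mile 12 (S, w=55) → cum 65
  mile 39 (P, w=30) → cum 95
  mile 61 (Q, w=110) → cum 205
  mile 76 (R, w=225) → cum 430  ≥ 327.5 → median here
  mile 93 (T, w=225) → cum 655
Optimal location: mile 76.

x = 76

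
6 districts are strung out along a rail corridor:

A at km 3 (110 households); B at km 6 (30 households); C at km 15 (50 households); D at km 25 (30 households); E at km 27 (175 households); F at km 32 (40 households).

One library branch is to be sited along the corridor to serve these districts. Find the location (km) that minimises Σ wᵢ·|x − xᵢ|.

x = 25

For a sum of weighted absolute distances on a line, the optimum is the weighted median (not the mean). Total weight W = 435; half-weight = 217.5.
Sort by position and accumulate weight:
  km 3 (A, w=110) → cum 110
  km 6 (B, w=30) → cum 140
  km 15 (C, w=50) → cum 190
  km 25 (D, w=30) → cum 220  ≥ 217.5 → median here
  km 27 (E, w=175) → cum 395
  km 32 (F, w=40) → cum 435
Optimal location: km 25.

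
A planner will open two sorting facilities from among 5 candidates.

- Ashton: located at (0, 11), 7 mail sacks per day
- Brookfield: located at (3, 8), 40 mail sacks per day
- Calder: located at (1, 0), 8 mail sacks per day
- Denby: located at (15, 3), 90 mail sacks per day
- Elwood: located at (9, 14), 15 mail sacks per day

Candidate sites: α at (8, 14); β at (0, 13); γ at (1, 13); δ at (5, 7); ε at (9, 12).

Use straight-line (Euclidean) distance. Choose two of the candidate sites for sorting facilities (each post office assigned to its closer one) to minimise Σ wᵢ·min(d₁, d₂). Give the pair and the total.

{α, δ}, total 1183.1

Evaluate every pair (each demand assigned to the nearer of the two):
  {α, δ}: total = 1183.1
  {δ, ε}: total = 1198.1
  {β, δ}: total = 1258.2
  {γ, δ}: total = 1259.9
  {γ, ε}: total = 1338.6
  {β, ε}: total = 1355.0
  {α, ε}: total = 1452.1
  {α, γ}: total = 1523.5
  {α, β}: total = 1540.0
  {β, γ}: total = 2002.8
Best pair: {α, δ} with total 1183.1.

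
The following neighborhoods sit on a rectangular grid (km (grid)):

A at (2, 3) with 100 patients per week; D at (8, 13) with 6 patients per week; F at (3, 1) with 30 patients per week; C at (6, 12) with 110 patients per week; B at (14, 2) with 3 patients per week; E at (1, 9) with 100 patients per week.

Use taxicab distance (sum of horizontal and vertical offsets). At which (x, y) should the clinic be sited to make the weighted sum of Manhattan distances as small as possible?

(2, 9)

Manhattan distance separates: Σwᵢ(|x−xᵢ|+|y−yᵢ|) = Σwᵢ|x−xᵢ| + Σwᵢ|y−yᵢ|, so x and y are optimised independently as 1-D weighted medians.
Total weight W = 349; half = 174.5.
x-coordinate, sorted with cumulative weight:
  x=1 (E, w=100) cum 100
  x=2 (A, w=100) cum 200  ← median
  x=3 (F, w=30) cum 230
  x=6 (C, w=110) cum 340
  x=8 (D, w=6) cum 346
  x=14 (B, w=3) cum 349
⇒ x* = 2
y-coordinate, sorted with cumulative weight:
  y=1 (F, w=30) cum 30
  y=2 (B, w=3) cum 33
  y=3 (A, w=100) cum 133
  y=9 (E, w=100) cum 233  ← median
  y=12 (C, w=110) cum 343
  y=13 (D, w=6) cum 349
⇒ y* = 9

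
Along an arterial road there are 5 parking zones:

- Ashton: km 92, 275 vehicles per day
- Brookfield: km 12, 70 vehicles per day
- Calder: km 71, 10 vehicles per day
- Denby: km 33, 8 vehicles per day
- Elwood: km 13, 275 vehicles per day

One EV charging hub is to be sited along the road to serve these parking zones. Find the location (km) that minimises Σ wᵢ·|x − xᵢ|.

For a sum of weighted absolute distances on a line, the optimum is the weighted median (not the mean). Total weight W = 638; half-weight = 319.
Sort by position and accumulate weight:
  km 12 (Brookfield, w=70) → cum 70
  km 13 (Elwood, w=275) → cum 345  ≥ 319 → median here
  km 33 (Denby, w=8) → cum 353
  km 71 (Calder, w=10) → cum 363
  km 92 (Ashton, w=275) → cum 638
Optimal location: km 13.

x = 13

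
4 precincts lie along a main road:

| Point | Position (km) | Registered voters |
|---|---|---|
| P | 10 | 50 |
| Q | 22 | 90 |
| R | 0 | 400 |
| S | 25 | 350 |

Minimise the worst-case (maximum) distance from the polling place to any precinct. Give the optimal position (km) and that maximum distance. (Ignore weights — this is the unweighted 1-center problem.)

The 1-center on a line is the midpoint of the two extreme points: leftmost at 0, rightmost at 25.
Optimal location = (0 + 25)/2 = 12.5; maximum distance = (25 − 0)/2 = 12.5.

location 12.5, max distance 12.5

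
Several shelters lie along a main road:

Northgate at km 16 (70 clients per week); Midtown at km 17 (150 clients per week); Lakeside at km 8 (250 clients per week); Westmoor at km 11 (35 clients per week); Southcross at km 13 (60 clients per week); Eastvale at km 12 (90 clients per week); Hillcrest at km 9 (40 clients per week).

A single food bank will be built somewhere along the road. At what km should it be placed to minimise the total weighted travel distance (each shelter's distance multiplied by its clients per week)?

x = 12

For a sum of weighted absolute distances on a line, the optimum is the weighted median (not the mean). Total weight W = 695; half-weight = 347.5.
Sort by position and accumulate weight:
  km 8 (Lakeside, w=250) → cum 250
  km 9 (Hillcrest, w=40) → cum 290
  km 11 (Westmoor, w=35) → cum 325
  km 12 (Eastvale, w=90) → cum 415  ≥ 347.5 → median here
  km 13 (Southcross, w=60) → cum 475
  km 16 (Northgate, w=70) → cum 545
  km 17 (Midtown, w=150) → cum 695
Optimal location: km 12.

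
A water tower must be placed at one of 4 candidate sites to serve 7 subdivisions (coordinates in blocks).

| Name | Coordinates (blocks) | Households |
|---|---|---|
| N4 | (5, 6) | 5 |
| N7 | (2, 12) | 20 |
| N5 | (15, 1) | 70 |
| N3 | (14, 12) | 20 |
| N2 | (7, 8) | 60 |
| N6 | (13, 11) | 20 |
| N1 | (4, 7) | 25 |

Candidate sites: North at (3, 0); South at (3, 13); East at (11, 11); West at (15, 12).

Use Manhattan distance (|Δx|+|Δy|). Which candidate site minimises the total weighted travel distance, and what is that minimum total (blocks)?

Total weighted distance at each candidate:
  North (3, 0): total = 3010
  South (3, 13): total = 2960
  East (11, 11): total = 2050
  West (15, 12): total = 2310
Minimum is at East with total 2050 blocks.

East, total 2050 blocks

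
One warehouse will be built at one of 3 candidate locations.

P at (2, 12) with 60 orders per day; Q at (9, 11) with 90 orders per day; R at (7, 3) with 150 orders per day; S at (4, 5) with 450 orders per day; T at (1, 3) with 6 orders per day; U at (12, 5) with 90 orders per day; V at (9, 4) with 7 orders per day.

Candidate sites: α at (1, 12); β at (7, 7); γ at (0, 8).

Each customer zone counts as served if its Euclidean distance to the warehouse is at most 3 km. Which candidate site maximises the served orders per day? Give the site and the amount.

Coverage radius r = 3 km; a point is covered iff (Δx)²+(Δy)² ≤ 3² = 9.
  α (1, 12): covers {P} → 60
  β (7, 7): covers {none} → 0
  γ (0, 8): covers {none} → 0
Maximum coverage at α: 60 orders per day.

α, covering 60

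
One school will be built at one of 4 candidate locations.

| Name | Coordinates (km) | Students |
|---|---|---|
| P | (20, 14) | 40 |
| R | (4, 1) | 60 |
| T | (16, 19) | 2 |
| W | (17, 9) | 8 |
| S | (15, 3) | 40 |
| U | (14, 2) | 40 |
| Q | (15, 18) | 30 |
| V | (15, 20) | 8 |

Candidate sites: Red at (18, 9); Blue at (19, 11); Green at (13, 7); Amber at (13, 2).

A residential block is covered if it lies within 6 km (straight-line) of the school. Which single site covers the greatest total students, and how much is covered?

Green, covering 88

Coverage radius r = 6 km; a point is covered iff (Δx)²+(Δy)² ≤ 6² = 36.
  Red (18, 9): covers {P, W} → 48
  Blue (19, 11): covers {P, W} → 48
  Green (13, 7): covers {W, S, U} → 88
  Amber (13, 2): covers {S, U} → 80
Maximum coverage at Green: 88 students.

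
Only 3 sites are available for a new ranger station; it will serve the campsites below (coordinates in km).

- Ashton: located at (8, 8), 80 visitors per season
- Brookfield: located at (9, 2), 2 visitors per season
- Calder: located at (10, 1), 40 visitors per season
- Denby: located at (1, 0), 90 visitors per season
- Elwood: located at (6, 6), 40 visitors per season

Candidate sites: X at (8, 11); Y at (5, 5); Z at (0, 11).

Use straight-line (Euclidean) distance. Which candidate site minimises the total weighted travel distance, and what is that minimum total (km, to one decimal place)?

Y, total 1238.4 km

Total weighted distance at each candidate:
  X (8, 11): total = 2054.9
  Y (5, 5): total = 1238.4
  Z (0, 11): total = 2581.2
Minimum is at Y with total 1238.4 km.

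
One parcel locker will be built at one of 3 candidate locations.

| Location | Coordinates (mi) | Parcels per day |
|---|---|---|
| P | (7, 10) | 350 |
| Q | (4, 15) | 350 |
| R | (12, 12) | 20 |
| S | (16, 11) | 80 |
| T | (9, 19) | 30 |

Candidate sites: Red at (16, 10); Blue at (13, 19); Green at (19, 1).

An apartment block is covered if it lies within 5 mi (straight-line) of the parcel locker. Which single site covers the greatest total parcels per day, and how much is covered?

Coverage radius r = 5 mi; a point is covered iff (Δx)²+(Δy)² ≤ 5² = 25.
  Red (16, 10): covers {R, S} → 100
  Blue (13, 19): covers {T} → 30
  Green (19, 1): covers {none} → 0
Maximum coverage at Red: 100 parcels per day.

Red, covering 100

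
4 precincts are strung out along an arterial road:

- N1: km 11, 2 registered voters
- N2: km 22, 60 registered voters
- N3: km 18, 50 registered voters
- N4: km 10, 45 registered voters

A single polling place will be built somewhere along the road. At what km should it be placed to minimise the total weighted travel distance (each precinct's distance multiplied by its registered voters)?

For a sum of weighted absolute distances on a line, the optimum is the weighted median (not the mean). Total weight W = 157; half-weight = 78.5.
Sort by position and accumulate weight:
  km 10 (N4, w=45) → cum 45
  km 11 (N1, w=2) → cum 47
  km 18 (N3, w=50) → cum 97  ≥ 78.5 → median here
  km 22 (N2, w=60) → cum 157
Optimal location: km 18.

x = 18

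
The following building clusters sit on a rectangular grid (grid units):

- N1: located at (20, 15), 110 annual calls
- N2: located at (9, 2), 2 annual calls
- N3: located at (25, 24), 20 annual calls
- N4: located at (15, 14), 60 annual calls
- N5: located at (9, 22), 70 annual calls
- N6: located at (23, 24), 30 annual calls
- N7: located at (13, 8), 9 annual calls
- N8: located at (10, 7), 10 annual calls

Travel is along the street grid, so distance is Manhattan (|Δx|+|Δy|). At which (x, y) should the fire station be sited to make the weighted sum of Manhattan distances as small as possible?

Manhattan distance separates: Σwᵢ(|x−xᵢ|+|y−yᵢ|) = Σwᵢ|x−xᵢ| + Σwᵢ|y−yᵢ|, so x and y are optimised independently as 1-D weighted medians.
Total weight W = 311; half = 155.5.
x-coordinate, sorted with cumulative weight:
  x=9 (N2, w=2) cum 2
  x=9 (N5, w=70) cum 72
  x=10 (N8, w=10) cum 82
  x=13 (N7, w=9) cum 91
  x=15 (N4, w=60) cum 151
  x=20 (N1, w=110) cum 261  ← median
  x=23 (N6, w=30) cum 291
  x=25 (N3, w=20) cum 311
⇒ x* = 20
y-coordinate, sorted with cumulative weight:
  y=2 (N2, w=2) cum 2
  y=7 (N8, w=10) cum 12
  y=8 (N7, w=9) cum 21
  y=14 (N4, w=60) cum 81
  y=15 (N1, w=110) cum 191  ← median
  y=22 (N5, w=70) cum 261
  y=24 (N3, w=20) cum 281
  y=24 (N6, w=30) cum 311
⇒ y* = 15

(20, 15)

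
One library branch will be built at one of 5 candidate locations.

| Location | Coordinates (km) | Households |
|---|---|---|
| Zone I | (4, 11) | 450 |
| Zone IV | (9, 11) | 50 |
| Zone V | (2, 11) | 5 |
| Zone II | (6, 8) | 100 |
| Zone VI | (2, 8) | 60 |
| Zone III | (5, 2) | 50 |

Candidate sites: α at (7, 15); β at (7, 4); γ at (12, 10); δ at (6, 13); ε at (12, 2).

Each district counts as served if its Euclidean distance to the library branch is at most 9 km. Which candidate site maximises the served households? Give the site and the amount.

Coverage radius r = 9 km; a point is covered iff (Δx)²+(Δy)² ≤ 9² = 81.
  α (7, 15): covers {Zone I, Zone IV, Zone V, Zone II, Zone VI} → 665
  β (7, 4): covers {Zone I, Zone IV, Zone V, Zone II, Zone VI, Zone III} → 715
  γ (12, 10): covers {Zone I, Zone IV, Zone II} → 600
  δ (6, 13): covers {Zone I, Zone IV, Zone V, Zone II, Zone VI} → 665
  ε (12, 2): covers {Zone II, Zone III} → 150
Maximum coverage at β: 715 households.

β, covering 715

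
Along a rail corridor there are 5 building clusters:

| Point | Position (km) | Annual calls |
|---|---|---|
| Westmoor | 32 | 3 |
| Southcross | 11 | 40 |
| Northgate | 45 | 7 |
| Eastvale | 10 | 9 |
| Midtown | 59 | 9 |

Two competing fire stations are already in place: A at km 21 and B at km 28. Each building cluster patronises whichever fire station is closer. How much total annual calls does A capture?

The indifferent point is the midpoint (21+28)/2 = 24.5; building clusters left of it (closer to A at 21) go to A, those right go to B.
  Eastvale at 10 (w=9) → A
  Southcross at 11 (w=40) → A
  Westmoor at 32 (w=3) → B
  Northgate at 45 (w=7) → B
  Midtown at 59 (w=9) → B
A captures 49; B captures 19.

49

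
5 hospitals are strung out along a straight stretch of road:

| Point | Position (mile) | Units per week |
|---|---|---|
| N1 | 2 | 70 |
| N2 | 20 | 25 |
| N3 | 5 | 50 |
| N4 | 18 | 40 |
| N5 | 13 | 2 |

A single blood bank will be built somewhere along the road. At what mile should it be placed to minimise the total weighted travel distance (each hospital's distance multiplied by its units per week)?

For a sum of weighted absolute distances on a line, the optimum is the weighted median (not the mean). Total weight W = 187; half-weight = 93.5.
Sort by position and accumulate weight:
  mile 2 (N1, w=70) → cum 70
  mile 5 (N3, w=50) → cum 120  ≥ 93.5 → median here
  mile 13 (N5, w=2) → cum 122
  mile 18 (N4, w=40) → cum 162
  mile 20 (N2, w=25) → cum 187
Optimal location: mile 5.

x = 5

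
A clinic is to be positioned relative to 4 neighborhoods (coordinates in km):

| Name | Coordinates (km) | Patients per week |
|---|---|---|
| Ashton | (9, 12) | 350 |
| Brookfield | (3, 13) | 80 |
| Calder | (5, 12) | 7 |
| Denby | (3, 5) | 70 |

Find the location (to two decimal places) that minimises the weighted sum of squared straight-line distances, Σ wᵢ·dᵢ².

(7.17, 11.19)

The minimiser of Σwᵢ‖p−pᵢ‖² is the weighted centroid p* = (Σwᵢpᵢ)/(Σwᵢ).
Σwᵢ = 507.
Σwᵢxᵢ = 350·9 + 80·3 + 7·5 + 70·3 = 3635.
Σwᵢyᵢ = 350·12 + 80·13 + 7·12 + 70·5 = 5674.
x* = 3635/507 = 7.17, y* = 5674/507 = 11.19.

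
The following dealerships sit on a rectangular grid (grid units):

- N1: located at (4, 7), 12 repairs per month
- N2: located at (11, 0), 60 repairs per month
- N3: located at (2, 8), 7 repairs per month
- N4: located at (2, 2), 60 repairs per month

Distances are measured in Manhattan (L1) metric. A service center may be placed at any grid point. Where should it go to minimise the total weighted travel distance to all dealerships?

Manhattan distance separates: Σwᵢ(|x−xᵢ|+|y−yᵢ|) = Σwᵢ|x−xᵢ| + Σwᵢ|y−yᵢ|, so x and y are optimised independently as 1-D weighted medians.
Total weight W = 139; half = 69.5.
x-coordinate, sorted with cumulative weight:
  x=2 (N3, w=7) cum 7
  x=2 (N4, w=60) cum 67
  x=4 (N1, w=12) cum 79  ← median
  x=11 (N2, w=60) cum 139
⇒ x* = 4
y-coordinate, sorted with cumulative weight:
  y=0 (N2, w=60) cum 60
  y=2 (N4, w=60) cum 120  ← median
  y=7 (N1, w=12) cum 132
  y=8 (N3, w=7) cum 139
⇒ y* = 2

(4, 2)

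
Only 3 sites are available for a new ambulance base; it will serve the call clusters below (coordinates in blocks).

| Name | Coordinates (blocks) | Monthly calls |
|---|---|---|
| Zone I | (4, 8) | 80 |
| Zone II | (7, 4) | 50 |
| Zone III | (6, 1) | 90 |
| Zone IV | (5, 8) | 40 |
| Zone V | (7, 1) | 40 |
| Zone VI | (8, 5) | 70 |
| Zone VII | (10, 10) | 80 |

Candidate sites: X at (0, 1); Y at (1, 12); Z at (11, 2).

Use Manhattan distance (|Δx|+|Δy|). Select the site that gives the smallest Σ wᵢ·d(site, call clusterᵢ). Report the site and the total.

Total weighted distance at each candidate:
  X (0, 1): total = 5040
  Y (1, 12): total = 5560
  Z (11, 2): total = 3700
Minimum is at Z with total 3700 blocks.

Z, total 3700 blocks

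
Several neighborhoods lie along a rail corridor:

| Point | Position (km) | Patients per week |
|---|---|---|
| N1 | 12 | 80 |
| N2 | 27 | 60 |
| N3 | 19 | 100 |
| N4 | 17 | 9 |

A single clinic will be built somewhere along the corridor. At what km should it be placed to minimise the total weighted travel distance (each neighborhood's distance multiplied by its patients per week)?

For a sum of weighted absolute distances on a line, the optimum is the weighted median (not the mean). Total weight W = 249; half-weight = 124.5.
Sort by position and accumulate weight:
  km 12 (N1, w=80) → cum 80
  km 17 (N4, w=9) → cum 89
  km 19 (N3, w=100) → cum 189  ≥ 124.5 → median here
  km 27 (N2, w=60) → cum 249
Optimal location: km 19.

x = 19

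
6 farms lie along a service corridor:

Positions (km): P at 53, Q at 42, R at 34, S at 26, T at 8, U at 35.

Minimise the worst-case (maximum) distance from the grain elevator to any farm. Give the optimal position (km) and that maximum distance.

location 30.5, max distance 22.5

The 1-center on a line is the midpoint of the two extreme points: leftmost at 8, rightmost at 53.
Optimal location = (8 + 53)/2 = 30.5; maximum distance = (53 − 8)/2 = 22.5.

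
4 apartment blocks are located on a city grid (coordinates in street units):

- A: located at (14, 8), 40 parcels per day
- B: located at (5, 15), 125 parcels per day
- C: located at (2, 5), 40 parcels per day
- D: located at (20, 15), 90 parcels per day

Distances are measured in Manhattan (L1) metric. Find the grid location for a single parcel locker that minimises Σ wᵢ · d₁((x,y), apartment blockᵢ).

Manhattan distance separates: Σwᵢ(|x−xᵢ|+|y−yᵢ|) = Σwᵢ|x−xᵢ| + Σwᵢ|y−yᵢ|, so x and y are optimised independently as 1-D weighted medians.
Total weight W = 295; half = 147.5.
x-coordinate, sorted with cumulative weight:
  x=2 (C, w=40) cum 40
  x=5 (B, w=125) cum 165  ← median
  x=14 (A, w=40) cum 205
  x=20 (D, w=90) cum 295
⇒ x* = 5
y-coordinate, sorted with cumulative weight:
  y=5 (C, w=40) cum 40
  y=8 (A, w=40) cum 80
  y=15 (B, w=125) cum 205  ← median
  y=15 (D, w=90) cum 295
⇒ y* = 15

(5, 15)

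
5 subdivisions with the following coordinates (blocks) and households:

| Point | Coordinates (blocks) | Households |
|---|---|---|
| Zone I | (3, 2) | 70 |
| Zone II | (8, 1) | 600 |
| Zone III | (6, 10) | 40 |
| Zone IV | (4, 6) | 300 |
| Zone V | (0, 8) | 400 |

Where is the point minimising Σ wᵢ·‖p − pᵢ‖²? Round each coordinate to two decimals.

(4.57, 4.35)

The minimiser of Σwᵢ‖p−pᵢ‖² is the weighted centroid p* = (Σwᵢpᵢ)/(Σwᵢ).
Σwᵢ = 1410.
Σwᵢxᵢ = 70·3 + 600·8 + 40·6 + 300·4 + 400·0 = 6450.
Σwᵢyᵢ = 70·2 + 600·1 + 40·10 + 300·6 + 400·8 = 6140.
x* = 6450/1410 = 4.57, y* = 6140/1410 = 4.35.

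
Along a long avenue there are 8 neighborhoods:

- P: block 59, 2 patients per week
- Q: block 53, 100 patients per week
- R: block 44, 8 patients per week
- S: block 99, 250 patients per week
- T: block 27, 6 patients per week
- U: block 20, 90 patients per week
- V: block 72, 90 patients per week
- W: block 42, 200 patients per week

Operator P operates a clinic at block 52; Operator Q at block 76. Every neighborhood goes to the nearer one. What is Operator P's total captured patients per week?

The indifferent point is the midpoint (52+76)/2 = 64; neighborhoods left of it (closer to Operator P at 52) go to Operator P, those right go to Operator Q.
  U at 20 (w=90) → Operator P
  T at 27 (w=6) → Operator P
  W at 42 (w=200) → Operator P
  R at 44 (w=8) → Operator P
  Q at 53 (w=100) → Operator P
  P at 59 (w=2) → Operator P
  V at 72 (w=90) → Operator Q
  S at 99 (w=250) → Operator Q
Operator P captures 406; Operator Q captures 340.

406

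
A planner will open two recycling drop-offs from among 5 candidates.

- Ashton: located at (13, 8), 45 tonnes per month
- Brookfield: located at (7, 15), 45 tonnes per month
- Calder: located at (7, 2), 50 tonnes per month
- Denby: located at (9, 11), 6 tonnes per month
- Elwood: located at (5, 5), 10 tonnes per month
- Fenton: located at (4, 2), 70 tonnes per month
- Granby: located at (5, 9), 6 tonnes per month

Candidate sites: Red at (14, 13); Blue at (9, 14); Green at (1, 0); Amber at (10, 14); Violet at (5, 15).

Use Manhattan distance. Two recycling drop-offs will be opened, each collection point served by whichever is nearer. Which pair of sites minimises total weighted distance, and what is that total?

Evaluate every pair (each demand assigned to the nearer of the two):
  {Blue, Green}: total = 1497
  {Green, Amber}: total = 1509
  {Red, Green}: total = 1635
  {Green, Violet}: total = 1689
  {Red, Violet}: total = 2268
  {Blue, Violet}: total = 2374
  {Amber, Violet}: total = 2385
  {Red, Blue}: total = 2497
  {Blue, Amber}: total = 2632
  {Red, Amber}: total = 2684
Best pair: {Blue, Green} with total 1497.

{Blue, Green}, total 1497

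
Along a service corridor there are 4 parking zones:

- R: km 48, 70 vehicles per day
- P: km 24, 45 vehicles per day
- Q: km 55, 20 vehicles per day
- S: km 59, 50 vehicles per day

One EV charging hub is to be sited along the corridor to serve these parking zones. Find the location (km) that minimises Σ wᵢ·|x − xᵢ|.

For a sum of weighted absolute distances on a line, the optimum is the weighted median (not the mean). Total weight W = 185; half-weight = 92.5.
Sort by position and accumulate weight:
  km 24 (P, w=45) → cum 45
  km 48 (R, w=70) → cum 115  ≥ 92.5 → median here
  km 55 (Q, w=20) → cum 135
  km 59 (S, w=50) → cum 185
Optimal location: km 48.

x = 48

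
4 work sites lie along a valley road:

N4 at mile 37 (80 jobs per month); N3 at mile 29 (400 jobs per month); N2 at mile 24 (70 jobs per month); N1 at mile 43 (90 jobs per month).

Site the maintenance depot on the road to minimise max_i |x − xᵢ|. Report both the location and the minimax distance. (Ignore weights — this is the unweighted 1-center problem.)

The 1-center on a line is the midpoint of the two extreme points: leftmost at 24, rightmost at 43.
Optimal location = (24 + 43)/2 = 33.5; maximum distance = (43 − 24)/2 = 9.5.

location 33.5, max distance 9.5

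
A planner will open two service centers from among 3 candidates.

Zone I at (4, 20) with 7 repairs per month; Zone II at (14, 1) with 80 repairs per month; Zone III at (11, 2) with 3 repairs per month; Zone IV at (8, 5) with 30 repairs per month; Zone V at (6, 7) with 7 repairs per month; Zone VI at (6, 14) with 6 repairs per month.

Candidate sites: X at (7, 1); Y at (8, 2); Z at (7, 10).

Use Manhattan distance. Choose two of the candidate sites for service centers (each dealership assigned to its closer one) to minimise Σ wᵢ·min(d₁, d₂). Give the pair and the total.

{Y, Z}, total 808

Evaluate every pair (each demand assigned to the nearer of the two):
  {Y, Z}: total = 808
  {X, Z}: total = 874
  {X, Y}: total = 946
Best pair: {Y, Z} with total 808.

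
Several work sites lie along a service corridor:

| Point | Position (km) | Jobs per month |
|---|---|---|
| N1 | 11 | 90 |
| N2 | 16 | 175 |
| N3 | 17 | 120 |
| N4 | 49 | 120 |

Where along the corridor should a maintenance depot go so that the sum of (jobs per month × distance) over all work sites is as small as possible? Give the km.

x = 16

For a sum of weighted absolute distances on a line, the optimum is the weighted median (not the mean). Total weight W = 505; half-weight = 252.5.
Sort by position and accumulate weight:
  km 11 (N1, w=90) → cum 90
  km 16 (N2, w=175) → cum 265  ≥ 252.5 → median here
  km 17 (N3, w=120) → cum 385
  km 49 (N4, w=120) → cum 505
Optimal location: km 16.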